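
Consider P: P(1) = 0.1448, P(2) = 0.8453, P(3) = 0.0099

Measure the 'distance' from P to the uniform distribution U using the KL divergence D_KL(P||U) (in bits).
0.9104 bits

U(i) = 1/3 for all i

D_KL(P||U) = Σ P(x) log₂(P(x) / (1/3))
           = Σ P(x) log₂(P(x)) + log₂(3)
           = log₂(3) - H(P)

H(P) = -Σ P(x) log₂(P(x)):
  -P(1)·log₂(P(1)) = -(0.1448)·log₂(0.1448) = 0.40368
  -P(2)·log₂(P(2)) = -(0.8453)·log₂(0.8453) = 0.20496
  -P(3)·log₂(P(3)) = -(0.0099)·log₂(0.0099) = 0.06592
H(P) = 0.40368 + 0.20496 + 0.06592 = 0.67456 bits

log₂(3) = 1.58496 bits

D_KL(P||U) = 1.58496 - 0.67456 = 0.91040 ≈ 0.9104 bits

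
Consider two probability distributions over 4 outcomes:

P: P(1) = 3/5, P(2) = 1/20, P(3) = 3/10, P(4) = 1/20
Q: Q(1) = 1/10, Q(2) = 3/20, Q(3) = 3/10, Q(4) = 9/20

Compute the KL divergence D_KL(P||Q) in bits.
1.3132 bits

D_KL(P||Q) = Σ P(x) log₂(P(x)/Q(x))

Computing term by term:
  P(1)·log₂(P(1)/Q(1)) = (3/5)·log₂((3/5)/(1/10)) = 1.55098
  P(2)·log₂(P(2)/Q(2)) = (1/20)·log₂((1/20)/(3/20)) = -0.07925
  P(3)·log₂(P(3)/Q(3)) = (3/10)·log₂((3/10)/(3/10)) = 0.00000
  P(4)·log₂(P(4)/Q(4)) = (1/20)·log₂((1/20)/(9/20)) = -0.15850

D_KL(P||Q) = 1.55098 - 0.07925 + 0.00000 - 0.15850 = 1.31323 ≈ 1.3132 bits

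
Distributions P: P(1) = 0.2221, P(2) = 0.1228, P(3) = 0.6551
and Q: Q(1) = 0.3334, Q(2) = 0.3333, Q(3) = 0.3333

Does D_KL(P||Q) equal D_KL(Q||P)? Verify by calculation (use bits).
D_KL(P||Q) = 0.3316 bits, D_KL(Q||P) = 0.3506 bits. No — D_KL(P||Q) ≠ D_KL(Q||P) for this pair.

D_KL(P||Q) = Σ P(x) log₂(P(x)/Q(x))

Computing term by term:
  P(1)·log₂(P(1)/Q(1)) = 0.2221·log₂(0.2221/0.3334) = -0.13016
  P(2)·log₂(P(2)/Q(2)) = 0.1228·log₂(0.1228/0.3333) = -0.17689
  P(3)·log₂(P(3)/Q(3)) = 0.6551·log₂(0.6551/0.3333) = 0.63865

D_KL(P||Q) = -0.13016 - 0.17689 + 0.63865 = 0.33160 ≈ 0.3316 bits

D_KL(Q||P) = Σ Q(x) log₂(Q(x)/P(x))

Computing term by term:
  Q(1)·log₂(Q(1)/P(1)) = 0.3334·log₂(0.3334/0.2221) = 0.19539
  Q(2)·log₂(Q(2)/P(2)) = 0.3333·log₂(0.3333/0.1228) = 0.48012
  Q(3)·log₂(Q(3)/P(3)) = 0.3333·log₂(0.3333/0.6551) = -0.32493

D_KL(Q||P) = 0.19539 + 0.48012 - 0.32493 = 0.35058 ≈ 0.3506 bits

These are NOT equal (difference: 0.0190 bits). KL divergence is asymmetric: D_KL(P||Q) ≠ D_KL(Q||P) in general.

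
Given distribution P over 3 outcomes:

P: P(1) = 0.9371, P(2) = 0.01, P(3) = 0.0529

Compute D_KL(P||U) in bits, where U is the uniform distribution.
1.2064 bits

U(i) = 1/3 for all i

D_KL(P||U) = Σ P(x) log₂(P(x) / (1/3))
           = Σ P(x) log₂(P(x)) + log₂(3)
           = log₂(3) - H(P)

H(P) = -Σ P(x) log₂(P(x)):
  -P(1)·log₂(P(1)) = -(0.9371)·log₂(0.9371) = 0.08783
  -P(2)·log₂(P(2)) = -(0.01)·log₂(0.01) = 0.06644
  -P(3)·log₂(P(3)) = -(0.0529)·log₂(0.0529) = 0.22433
H(P) = 0.08783 + 0.06644 + 0.22433 = 0.37860 bits

log₂(3) = 1.58496 bits

D_KL(P||U) = 1.58496 - 0.37860 = 1.20636 ≈ 1.2064 bits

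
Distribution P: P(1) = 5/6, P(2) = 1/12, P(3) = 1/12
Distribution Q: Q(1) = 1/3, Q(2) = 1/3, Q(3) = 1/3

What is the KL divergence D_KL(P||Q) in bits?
0.7683 bits

D_KL(P||Q) = Σ P(x) log₂(P(x)/Q(x))

Computing term by term:
  P(1)·log₂(P(1)/Q(1)) = (5/6)·log₂((5/6)/(1/3)) = 1.10161
  P(2)·log₂(P(2)/Q(2)) = (1/12)·log₂((1/12)/(1/3)) = -0.16667
  P(3)·log₂(P(3)/Q(3)) = (1/12)·log₂((1/12)/(1/3)) = -0.16667

D_KL(P||Q) = 1.10161 - 0.16667 - 0.16667 = 0.76827 ≈ 0.7683 bits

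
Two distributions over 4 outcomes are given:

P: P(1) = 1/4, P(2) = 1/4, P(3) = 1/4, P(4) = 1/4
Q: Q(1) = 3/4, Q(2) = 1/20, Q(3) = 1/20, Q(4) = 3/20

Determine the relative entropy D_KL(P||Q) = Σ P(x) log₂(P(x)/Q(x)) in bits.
0.9490 bits

D_KL(P||Q) = Σ P(x) log₂(P(x)/Q(x))

Computing term by term:
  P(1)·log₂(P(1)/Q(1)) = (1/4)·log₂((1/4)/(3/4)) = -0.39624
  P(2)·log₂(P(2)/Q(2)) = (1/4)·log₂((1/4)/(1/20)) = 0.58048
  P(3)·log₂(P(3)/Q(3)) = (1/4)·log₂((1/4)/(1/20)) = 0.58048
  P(4)·log₂(P(4)/Q(4)) = (1/4)·log₂((1/4)/(3/20)) = 0.18424

D_KL(P||Q) = -0.39624 + 0.58048 + 0.58048 + 0.18424 = 0.94896 ≈ 0.9490 bits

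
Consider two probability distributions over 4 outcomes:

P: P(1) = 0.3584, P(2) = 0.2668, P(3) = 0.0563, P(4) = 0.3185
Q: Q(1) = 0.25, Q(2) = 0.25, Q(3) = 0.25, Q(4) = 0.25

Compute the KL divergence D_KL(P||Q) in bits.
0.2015 bits

D_KL(P||Q) = Σ P(x) log₂(P(x)/Q(x))

Computing term by term:
  P(1)·log₂(P(1)/Q(1)) = 0.3584·log₂(0.3584/0.25) = 0.18624
  P(2)·log₂(P(2)/Q(2)) = 0.2668·log₂(0.2668/0.25) = 0.02503
  P(3)·log₂(P(3)/Q(3)) = 0.0563·log₂(0.0563/0.25) = -0.12109
  P(4)·log₂(P(4)/Q(4)) = 0.3185·log₂(0.3185/0.25) = 0.11127

D_KL(P||Q) = 0.18624 + 0.02503 - 0.12109 + 0.11127 = 0.20145 ≈ 0.2015 bits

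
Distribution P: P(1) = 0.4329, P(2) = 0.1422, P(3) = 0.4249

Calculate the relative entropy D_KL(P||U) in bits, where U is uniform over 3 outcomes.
0.1372 bits

U(i) = 1/3 for all i

D_KL(P||U) = Σ P(x) log₂(P(x) / (1/3))
           = Σ P(x) log₂(P(x)) + log₂(3)
           = log₂(3) - H(P)

H(P) = -Σ P(x) log₂(P(x)):
  -P(1)·log₂(P(1)) = -(0.4329)·log₂(0.4329) = 0.52290
  -P(2)·log₂(P(2)) = -(0.1422)·log₂(0.1422) = 0.40015
  -P(3)·log₂(P(3)) = -(0.4249)·log₂(0.4249) = 0.52467
H(P) = 0.52290 + 0.40015 + 0.52467 = 1.44772 bits

log₂(3) = 1.58496 bits

D_KL(P||U) = 1.58496 - 1.44772 = 0.13724 ≈ 0.1372 bits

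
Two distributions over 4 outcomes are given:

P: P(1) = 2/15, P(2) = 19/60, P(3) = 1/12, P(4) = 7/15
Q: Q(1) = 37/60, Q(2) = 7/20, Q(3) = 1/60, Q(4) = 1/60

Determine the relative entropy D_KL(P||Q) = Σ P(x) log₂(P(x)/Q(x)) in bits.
2.0966 bits

D_KL(P||Q) = Σ P(x) log₂(P(x)/Q(x))

Computing term by term:
  P(1)·log₂(P(1)/Q(1)) = (2/15)·log₂((2/15)/(37/60)) = -0.29459
  P(2)·log₂(P(2)/Q(2)) = (19/60)·log₂((19/60)/(7/20)) = -0.04572
  P(3)·log₂(P(3)/Q(3)) = (1/12)·log₂((1/12)/(1/60)) = 0.19349
  P(4)·log₂(P(4)/Q(4)) = (7/15)·log₂((7/15)/(1/60)) = 2.24343

D_KL(P||Q) = -0.29459 - 0.04572 + 0.19349 + 2.24343 = 2.09661 ≈ 2.0966 bits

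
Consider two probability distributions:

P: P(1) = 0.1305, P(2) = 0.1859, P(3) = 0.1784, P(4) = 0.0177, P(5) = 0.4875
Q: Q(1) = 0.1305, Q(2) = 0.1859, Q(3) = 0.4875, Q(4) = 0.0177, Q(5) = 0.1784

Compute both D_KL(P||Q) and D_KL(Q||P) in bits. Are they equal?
D_KL(P||Q) = 0.4483 bits, D_KL(Q||P) = 0.4483 bits. Yes, in this case they are equal (although KL divergence is not symmetric in general).

D_KL(P||Q) = Σ P(x) log₂(P(x)/Q(x))

Computing term by term:
  P(1)·log₂(P(1)/Q(1)) = 0.1305·log₂(0.1305/0.1305) = 0.00000
  P(2)·log₂(P(2)/Q(2)) = 0.1859·log₂(0.1859/0.1859) = 0.00000
  P(3)·log₂(P(3)/Q(3)) = 0.1784·log₂(0.1784/0.4875) = -0.25873
  P(4)·log₂(P(4)/Q(4)) = 0.0177·log₂(0.0177/0.0177) = 0.00000
  P(5)·log₂(P(5)/Q(5)) = 0.4875·log₂(0.4875/0.1784) = 0.70701

D_KL(P||Q) = 0.00000 + 0.00000 - 0.25873 + 0.00000 + 0.70701 = 0.44828 ≈ 0.4483 bits

D_KL(Q||P) = Σ Q(x) log₂(Q(x)/P(x))

Computing term by term:
  Q(1)·log₂(Q(1)/P(1)) = 0.1305·log₂(0.1305/0.1305) = 0.00000
  Q(2)·log₂(Q(2)/P(2)) = 0.1859·log₂(0.1859/0.1859) = 0.00000
  Q(3)·log₂(Q(3)/P(3)) = 0.4875·log₂(0.4875/0.1784) = 0.70701
  Q(4)·log₂(Q(4)/P(4)) = 0.0177·log₂(0.0177/0.0177) = 0.00000
  Q(5)·log₂(Q(5)/P(5)) = 0.1784·log₂(0.1784/0.4875) = -0.25873

D_KL(Q||P) = 0.00000 + 0.00000 + 0.70701 + 0.00000 - 0.25873 = 0.44828 ≈ 0.4483 bits

These ARE equal here. Q is P with outcomes relabeled (Q(3) = P(5), Q(5) = P(3)) by a relabeling that is its own inverse, so the two sums contain exactly the same terms in a different order. This is a special case — KL divergence is not symmetric in general: D_KL(P||Q) ≠ D_KL(Q||P) for most P, Q.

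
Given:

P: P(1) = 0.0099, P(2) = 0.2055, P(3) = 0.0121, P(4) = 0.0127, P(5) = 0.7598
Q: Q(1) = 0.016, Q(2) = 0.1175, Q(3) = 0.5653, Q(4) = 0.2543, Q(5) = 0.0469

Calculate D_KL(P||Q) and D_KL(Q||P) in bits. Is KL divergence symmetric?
D_KL(P||Q) = 3.0897 bits, D_KL(Q||P) = 3.9625 bits. No, KL divergence is not symmetric.

D_KL(P||Q) = Σ P(x) log₂(P(x)/Q(x))

Computing term by term:
  P(1)·log₂(P(1)/Q(1)) = 0.0099·log₂(0.0099/0.016) = -0.00686
  P(2)·log₂(P(2)/Q(2)) = 0.2055·log₂(0.2055/0.1175) = 0.16573
  P(3)·log₂(P(3)/Q(3)) = 0.0121·log₂(0.0121/0.5653) = -0.06711
  P(4)·log₂(P(4)/Q(4)) = 0.0127·log₂(0.0127/0.2543) = -0.05491
  P(5)·log₂(P(5)/Q(5)) = 0.7598·log₂(0.7598/0.0469) = 3.05285

D_KL(P||Q) = -0.00686 + 0.16573 - 0.06711 - 0.05491 + 3.05285 = 3.08970 ≈ 3.0897 bits

D_KL(Q||P) = Σ Q(x) log₂(Q(x)/P(x))

Computing term by term:
  Q(1)·log₂(Q(1)/P(1)) = 0.016·log₂(0.016/0.0099) = 0.01108
  Q(2)·log₂(Q(2)/P(2)) = 0.1175·log₂(0.1175/0.2055) = -0.09476
  Q(3)·log₂(Q(3)/P(3)) = 0.5653·log₂(0.5653/0.0121) = 3.13512
  Q(4)·log₂(Q(4)/P(4)) = 0.2543·log₂(0.2543/0.0127) = 1.09950
  Q(5)·log₂(Q(5)/P(5)) = 0.0469·log₂(0.0469/0.7598) = -0.18844

D_KL(Q||P) = 0.01108 - 0.09476 + 3.13512 + 1.09950 - 0.18844 = 3.96250 ≈ 3.9625 bits

These are NOT equal (difference: 0.8728 bits). KL divergence is asymmetric: D_KL(P||Q) ≠ D_KL(Q||P) in general.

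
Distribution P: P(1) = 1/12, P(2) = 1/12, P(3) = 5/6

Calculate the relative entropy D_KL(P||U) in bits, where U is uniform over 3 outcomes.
0.7683 bits

U(i) = 1/3 for all i

D_KL(P||U) = Σ P(x) log₂(P(x) / (1/3))
           = Σ P(x) log₂(P(x)) + log₂(3)
           = log₂(3) - H(P)

H(P) = -Σ P(x) log₂(P(x)):
  -P(1)·log₂(P(1)) = -(1/12)·log₂(1/12) = 0.29875
  -P(2)·log₂(P(2)) = -(1/12)·log₂(1/12) = 0.29875
  -P(3)·log₂(P(3)) = -(5/6)·log₂(5/6) = 0.21920
H(P) = 0.29875 + 0.29875 + 0.21920 = 0.81670 bits

log₂(3) = 1.58496 bits

D_KL(P||U) = 1.58496 - 0.81670 = 0.76826 ≈ 0.7683 bits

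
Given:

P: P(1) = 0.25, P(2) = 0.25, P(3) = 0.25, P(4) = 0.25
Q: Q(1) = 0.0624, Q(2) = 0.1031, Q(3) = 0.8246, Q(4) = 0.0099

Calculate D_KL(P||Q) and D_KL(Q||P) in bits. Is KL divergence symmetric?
D_KL(P||Q) = 1.5542 bits, D_KL(Q||P) = 1.1170 bits. No, KL divergence is not symmetric.

D_KL(P||Q) = Σ P(x) log₂(P(x)/Q(x))

Computing term by term:
  P(1)·log₂(P(1)/Q(1)) = 0.25·log₂(0.25/0.0624) = 0.50058
  P(2)·log₂(P(2)/Q(2)) = 0.25·log₂(0.25/0.1031) = 0.31947
  P(3)·log₂(P(3)/Q(3)) = 0.25·log₂(0.25/0.8246) = -0.43044
  P(4)·log₂(P(4)/Q(4)) = 0.25·log₂(0.25/0.0099) = 1.16459

D_KL(P||Q) = 0.50058 + 0.31947 - 0.43044 + 1.16459 = 1.55420 ≈ 1.5542 bits

D_KL(Q||P) = Σ Q(x) log₂(Q(x)/P(x))

Computing term by term:
  Q(1)·log₂(Q(1)/P(1)) = 0.0624·log₂(0.0624/0.25) = -0.12494
  Q(2)·log₂(Q(2)/P(2)) = 0.1031·log₂(0.1031/0.25) = -0.13175
  Q(3)·log₂(Q(3)/P(3)) = 0.8246·log₂(0.8246/0.25) = 1.41977
  Q(4)·log₂(Q(4)/P(4)) = 0.0099·log₂(0.0099/0.25) = -0.04612

D_KL(Q||P) = -0.12494 - 0.13175 + 1.41977 - 0.04612 = 1.11696 ≈ 1.1170 bits

These are NOT equal (difference: 0.4372 bits). KL divergence is asymmetric: D_KL(P||Q) ≠ D_KL(Q||P) in general.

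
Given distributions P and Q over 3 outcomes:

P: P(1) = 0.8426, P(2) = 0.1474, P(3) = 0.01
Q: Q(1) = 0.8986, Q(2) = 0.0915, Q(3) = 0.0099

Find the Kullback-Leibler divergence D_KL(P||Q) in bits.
0.0233 bits

D_KL(P||Q) = Σ P(x) log₂(P(x)/Q(x))

Computing term by term:
  P(1)·log₂(P(1)/Q(1)) = 0.8426·log₂(0.8426/0.8986) = -0.07822
  P(2)·log₂(P(2)/Q(2)) = 0.1474·log₂(0.1474/0.0915) = 0.10140
  P(3)·log₂(P(3)/Q(3)) = 0.01·log₂(0.01/0.0099) = 0.00014

D_KL(P||Q) = -0.07822 + 0.10140 + 0.00014 = 0.02332 ≈ 0.0233 bits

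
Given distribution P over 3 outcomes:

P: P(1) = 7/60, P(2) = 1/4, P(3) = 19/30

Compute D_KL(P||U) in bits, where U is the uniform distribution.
0.3060 bits

U(i) = 1/3 for all i

D_KL(P||U) = Σ P(x) log₂(P(x) / (1/3))
           = Σ P(x) log₂(P(x)) + log₂(3)
           = log₂(3) - H(P)

H(P) = -Σ P(x) log₂(P(x)):
  -P(1)·log₂(P(1)) = -(7/60)·log₂(7/60) = 0.36161
  -P(2)·log₂(P(2)) = -(1/4)·log₂(1/4) = 0.50000
  -P(3)·log₂(P(3)) = -(19/30)·log₂(19/30) = 0.41734
H(P) = 0.36161 + 0.50000 + 0.41734 = 1.27895 bits

log₂(3) = 1.58496 bits

D_KL(P||U) = 1.58496 - 1.27895 = 0.30601 ≈ 0.3060 bits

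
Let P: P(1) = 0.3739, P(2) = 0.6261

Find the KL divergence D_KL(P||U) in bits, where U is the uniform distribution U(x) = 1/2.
0.0464 bits

U(i) = 1/2 for all i

D_KL(P||U) = Σ P(x) log₂(P(x) / (1/2))
           = Σ P(x) log₂(P(x)) + log₂(2)
           = log₂(2) - H(P)

H(P) = -Σ P(x) log₂(P(x)):
  -P(1)·log₂(P(1)) = -(0.3739)·log₂(0.3739) = 0.53067
  -P(2)·log₂(P(2)) = -(0.6261)·log₂(0.6261) = 0.42295
H(P) = 0.53067 + 0.42295 = 0.95362 bits

log₂(2) = 1.00000 bits

D_KL(P||U) = 1.00000 - 0.95362 = 0.04638 ≈ 0.0464 bits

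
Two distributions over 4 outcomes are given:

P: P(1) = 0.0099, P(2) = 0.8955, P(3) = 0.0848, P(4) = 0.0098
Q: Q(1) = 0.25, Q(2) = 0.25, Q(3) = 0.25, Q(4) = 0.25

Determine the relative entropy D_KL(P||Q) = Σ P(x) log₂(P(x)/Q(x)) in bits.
1.4242 bits

D_KL(P||Q) = Σ P(x) log₂(P(x)/Q(x))

Computing term by term:
  P(1)·log₂(P(1)/Q(1)) = 0.0099·log₂(0.0099/0.25) = -0.04612
  P(2)·log₂(P(2)/Q(2)) = 0.8955·log₂(0.8955/0.25) = 1.64841
  P(3)·log₂(P(3)/Q(3)) = 0.0848·log₂(0.0848/0.25) = -0.13227
  P(4)·log₂(P(4)/Q(4)) = 0.0098·log₂(0.0098/0.25) = -0.04580

D_KL(P||Q) = -0.04612 + 1.64841 - 0.13227 - 0.04580 = 1.42422 ≈ 1.4242 bits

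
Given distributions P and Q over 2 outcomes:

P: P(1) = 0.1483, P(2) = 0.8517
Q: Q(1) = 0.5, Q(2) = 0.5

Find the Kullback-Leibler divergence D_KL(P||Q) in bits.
0.3944 bits

D_KL(P||Q) = Σ P(x) log₂(P(x)/Q(x))

Computing term by term:
  P(1)·log₂(P(1)/Q(1)) = 0.1483·log₂(0.1483/0.5) = -0.26003
  P(2)·log₂(P(2)/Q(2)) = 0.8517·log₂(0.8517/0.5) = 0.65446

D_KL(P||Q) = -0.26003 + 0.65446 = 0.39443 ≈ 0.3944 bits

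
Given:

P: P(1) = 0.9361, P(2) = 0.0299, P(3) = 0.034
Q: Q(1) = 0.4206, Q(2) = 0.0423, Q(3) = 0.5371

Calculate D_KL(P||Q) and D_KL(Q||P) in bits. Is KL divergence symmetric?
D_KL(P||Q) = 0.9301 bits, D_KL(Q||P) = 1.6742 bits. No, KL divergence is not symmetric.

D_KL(P||Q) = Σ P(x) log₂(P(x)/Q(x))

Computing term by term:
  P(1)·log₂(P(1)/Q(1)) = 0.9361·log₂(0.9361/0.4206) = 1.08046
  P(2)·log₂(P(2)/Q(2)) = 0.0299·log₂(0.0299/0.0423) = -0.01497
  P(3)·log₂(P(3)/Q(3)) = 0.034·log₂(0.034/0.5371) = -0.13537

D_KL(P||Q) = 1.08046 - 0.01497 - 0.13537 = 0.93012 ≈ 0.9301 bits

D_KL(Q||P) = Σ Q(x) log₂(Q(x)/P(x))

Computing term by term:
  Q(1)·log₂(Q(1)/P(1)) = 0.4206·log₂(0.4206/0.9361) = -0.48546
  Q(2)·log₂(Q(2)/P(2)) = 0.0423·log₂(0.0423/0.0299) = 0.02117
  Q(3)·log₂(Q(3)/P(3)) = 0.5371·log₂(0.5371/0.034) = 2.13851

D_KL(Q||P) = -0.48546 + 0.02117 + 2.13851 = 1.67422 ≈ 1.6742 bits

These are NOT equal (difference: 0.7441 bits). KL divergence is asymmetric: D_KL(P||Q) ≠ D_KL(Q||P) in general.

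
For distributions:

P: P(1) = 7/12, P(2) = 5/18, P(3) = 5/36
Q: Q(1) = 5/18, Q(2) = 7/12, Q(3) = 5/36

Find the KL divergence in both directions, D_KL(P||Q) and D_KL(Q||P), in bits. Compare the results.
D_KL(P||Q) = 0.3271 bits, D_KL(Q||P) = 0.3271 bits. The two directions give exactly the same value for this pair.

D_KL(P||Q) = Σ P(x) log₂(P(x)/Q(x))

Computing term by term:
  P(1)·log₂(P(1)/Q(1)) = (7/12)·log₂((7/12)/(5/18)) = 0.62439
  P(2)·log₂(P(2)/Q(2)) = (5/18)·log₂((5/18)/(7/12)) = -0.29733
  P(3)·log₂(P(3)/Q(3)) = (5/36)·log₂((5/36)/(5/36)) = 0.00000

D_KL(P||Q) = 0.62439 - 0.29733 + 0.00000 = 0.32706 ≈ 0.3271 bits

D_KL(Q||P) = Σ Q(x) log₂(Q(x)/P(x))

Computing term by term:
  Q(1)·log₂(Q(1)/P(1)) = (5/18)·log₂((5/18)/(7/12)) = -0.29733
  Q(2)·log₂(Q(2)/P(2)) = (7/12)·log₂((7/12)/(5/18)) = 0.62439
  Q(3)·log₂(Q(3)/P(3)) = (5/36)·log₂((5/36)/(5/36)) = 0.00000

D_KL(Q||P) = -0.29733 + 0.62439 + 0.00000 = 0.32706 ≈ 0.3271 bits

These ARE equal here. Q is P with outcomes relabeled (Q(1) = P(2), Q(2) = P(1)) by a relabeling that is its own inverse, so the two sums contain exactly the same terms in a different order. This is a special case — KL divergence is not symmetric in general: D_KL(P||Q) ≠ D_KL(Q||P) for most P, Q.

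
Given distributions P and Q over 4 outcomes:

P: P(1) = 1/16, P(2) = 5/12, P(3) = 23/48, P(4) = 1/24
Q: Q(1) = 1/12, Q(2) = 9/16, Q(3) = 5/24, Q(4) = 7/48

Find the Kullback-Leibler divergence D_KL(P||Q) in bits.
0.2941 bits

D_KL(P||Q) = Σ P(x) log₂(P(x)/Q(x))

Computing term by term:
  P(1)·log₂(P(1)/Q(1)) = (1/16)·log₂((1/16)/(1/12)) = -0.02594
  P(2)·log₂(P(2)/Q(2)) = (5/12)·log₂((5/12)/(9/16)) = -0.18040
  P(3)·log₂(P(3)/Q(3)) = (23/48)·log₂((23/48)/(5/24)) = 0.57578
  P(4)·log₂(P(4)/Q(4)) = (1/24)·log₂((1/24)/(7/48)) = -0.07531

D_KL(P||Q) = -0.02594 - 0.18040 + 0.57578 - 0.07531 = 0.29413 ≈ 0.2941 bits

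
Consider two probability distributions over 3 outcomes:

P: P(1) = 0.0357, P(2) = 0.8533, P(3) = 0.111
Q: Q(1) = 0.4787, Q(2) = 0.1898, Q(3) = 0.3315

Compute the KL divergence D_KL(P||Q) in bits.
1.5415 bits

D_KL(P||Q) = Σ P(x) log₂(P(x)/Q(x))

Computing term by term:
  P(1)·log₂(P(1)/Q(1)) = 0.0357·log₂(0.0357/0.4787) = -0.13370
  P(2)·log₂(P(2)/Q(2)) = 0.8533·log₂(0.8533/0.1898) = 1.85044
  P(3)·log₂(P(3)/Q(3)) = 0.111·log₂(0.111/0.3315) = -0.17521

D_KL(P||Q) = -0.13370 + 1.85044 - 0.17521 = 1.54153 ≈ 1.5415 bits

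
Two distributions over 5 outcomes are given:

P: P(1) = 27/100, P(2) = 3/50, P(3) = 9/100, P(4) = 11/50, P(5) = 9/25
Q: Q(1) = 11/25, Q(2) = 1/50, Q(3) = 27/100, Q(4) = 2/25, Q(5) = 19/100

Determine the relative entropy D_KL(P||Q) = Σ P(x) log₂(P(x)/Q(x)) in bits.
0.4152 bits

D_KL(P||Q) = Σ P(x) log₂(P(x)/Q(x))

Computing term by term:
  P(1)·log₂(P(1)/Q(1)) = (27/100)·log₂((27/100)/(11/25)) = -0.19023
  P(2)·log₂(P(2)/Q(2)) = (3/50)·log₂((3/50)/(1/50)) = 0.09510
  P(3)·log₂(P(3)/Q(3)) = (9/100)·log₂((9/100)/(27/100)) = -0.14265
  P(4)·log₂(P(4)/Q(4)) = (11/50)·log₂((11/50)/(2/25)) = 0.32107
  P(5)·log₂(P(5)/Q(5)) = (9/25)·log₂((9/25)/(19/100)) = 0.33192

D_KL(P||Q) = -0.19023 + 0.09510 - 0.14265 + 0.32107 + 0.33192 = 0.41521 ≈ 0.4152 bits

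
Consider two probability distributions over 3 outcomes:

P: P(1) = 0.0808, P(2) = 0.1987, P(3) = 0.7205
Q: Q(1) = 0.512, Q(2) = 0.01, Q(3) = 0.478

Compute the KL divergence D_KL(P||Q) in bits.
1.0682 bits

D_KL(P||Q) = Σ P(x) log₂(P(x)/Q(x))

Computing term by term:
  P(1)·log₂(P(1)/Q(1)) = 0.0808·log₂(0.0808/0.512) = -0.21523
  P(2)·log₂(P(2)/Q(2)) = 0.1987·log₂(0.1987/0.01) = 0.85690
  P(3)·log₂(P(3)/Q(3)) = 0.7205·log₂(0.7205/0.478) = 0.42653

D_KL(P||Q) = -0.21523 + 0.85690 + 0.42653 = 1.06820 ≈ 1.0682 bits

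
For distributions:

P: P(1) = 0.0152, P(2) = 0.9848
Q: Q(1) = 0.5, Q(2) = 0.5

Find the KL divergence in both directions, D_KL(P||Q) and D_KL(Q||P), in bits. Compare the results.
D_KL(P||Q) = 0.8864 bits, D_KL(Q||P) = 2.0309 bits. D_KL(Q||P) is larger than D_KL(P||Q) by 1.1445 bits; the two directions differ.

D_KL(P||Q) = Σ P(x) log₂(P(x)/Q(x))

Computing term by term:
  P(1)·log₂(P(1)/Q(1)) = 0.0152·log₂(0.0152/0.5) = -0.07660
  P(2)·log₂(P(2)/Q(2)) = 0.9848·log₂(0.9848/0.5) = 0.96304

D_KL(P||Q) = -0.07660 + 0.96304 = 0.88644 ≈ 0.8864 bits

D_KL(Q||P) = Σ Q(x) log₂(Q(x)/P(x))

Computing term by term:
  Q(1)·log₂(Q(1)/P(1)) = 0.5·log₂(0.5/0.0152) = 2.51989
  Q(2)·log₂(Q(2)/P(2)) = 0.5·log₂(0.5/0.9848) = -0.48895

D_KL(Q||P) = 2.51989 - 0.48895 = 2.03094 ≈ 2.0309 bits

These are NOT equal (difference: 1.1445 bits). KL divergence is asymmetric: D_KL(P||Q) ≠ D_KL(Q||P) in general.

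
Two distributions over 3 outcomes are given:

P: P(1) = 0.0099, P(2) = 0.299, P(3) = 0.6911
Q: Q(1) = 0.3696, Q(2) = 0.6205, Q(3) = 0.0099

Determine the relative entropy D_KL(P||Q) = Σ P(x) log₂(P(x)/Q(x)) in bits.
3.8666 bits

D_KL(P||Q) = Σ P(x) log₂(P(x)/Q(x))

Computing term by term:
  P(1)·log₂(P(1)/Q(1)) = 0.0099·log₂(0.0099/0.3696) = -0.05170
  P(2)·log₂(P(2)/Q(2)) = 0.299·log₂(0.299/0.6205) = -0.31493
  P(3)·log₂(P(3)/Q(3)) = 0.6911·log₂(0.6911/0.0099) = 4.23321

D_KL(P||Q) = -0.05170 - 0.31493 + 4.23321 = 3.86658 ≈ 3.8666 bits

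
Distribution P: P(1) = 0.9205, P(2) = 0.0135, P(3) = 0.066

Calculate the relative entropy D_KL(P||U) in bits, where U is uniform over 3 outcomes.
1.1323 bits

U(i) = 1/3 for all i

D_KL(P||U) = Σ P(x) log₂(P(x) / (1/3))
           = Σ P(x) log₂(P(x)) + log₂(3)
           = log₂(3) - H(P)

H(P) = -Σ P(x) log₂(P(x)):
  -P(1)·log₂(P(1)) = -(0.9205)·log₂(0.9205) = 0.11001
  -P(2)·log₂(P(2)) = -(0.0135)·log₂(0.0135) = 0.08385
  -P(3)·log₂(P(3)) = -(0.066)·log₂(0.066) = 0.25881
H(P) = 0.11001 + 0.08385 + 0.25881 = 0.45267 bits

log₂(3) = 1.58496 bits

D_KL(P||U) = 1.58496 - 0.45267 = 1.13229 ≈ 1.1323 bits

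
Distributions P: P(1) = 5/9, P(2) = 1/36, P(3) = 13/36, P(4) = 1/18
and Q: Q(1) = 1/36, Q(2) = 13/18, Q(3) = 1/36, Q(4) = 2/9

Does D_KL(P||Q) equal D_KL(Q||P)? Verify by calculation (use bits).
D_KL(P||Q) = 3.4957 bits, D_KL(Q||P) = 3.6164 bits. No — D_KL(P||Q) ≠ D_KL(Q||P) for this pair.

D_KL(P||Q) = Σ P(x) log₂(P(x)/Q(x))

Computing term by term:
  P(1)·log₂(P(1)/Q(1)) = (5/9)·log₂((5/9)/(1/36)) = 2.40107
  P(2)·log₂(P(2)/Q(2)) = (1/36)·log₂((1/36)/(13/18)) = -0.13057
  P(3)·log₂(P(3)/Q(3)) = (13/36)·log₂((13/36)/(1/36)) = 1.33627
  P(4)·log₂(P(4)/Q(4)) = (1/18)·log₂((1/18)/(2/9)) = -0.11111

D_KL(P||Q) = 2.40107 - 0.13057 + 1.33627 - 0.11111 = 3.49566 ≈ 3.4957 bits

D_KL(Q||P) = Σ Q(x) log₂(Q(x)/P(x))

Computing term by term:
  Q(1)·log₂(Q(1)/P(1)) = (1/36)·log₂((1/36)/(5/9)) = -0.12005
  Q(2)·log₂(Q(2)/P(2)) = (13/18)·log₂((13/18)/(1/36)) = 3.39476
  Q(3)·log₂(Q(3)/P(3)) = (1/36)·log₂((1/36)/(13/36)) = -0.10279
  Q(4)·log₂(Q(4)/P(4)) = (2/9)·log₂((2/9)/(1/18)) = 0.44444

D_KL(Q||P) = -0.12005 + 3.39476 - 0.10279 + 0.44444 = 3.61636 ≈ 3.6164 bits

These are NOT equal (difference: 0.1207 bits). KL divergence is asymmetric: D_KL(P||Q) ≠ D_KL(Q||P) in general.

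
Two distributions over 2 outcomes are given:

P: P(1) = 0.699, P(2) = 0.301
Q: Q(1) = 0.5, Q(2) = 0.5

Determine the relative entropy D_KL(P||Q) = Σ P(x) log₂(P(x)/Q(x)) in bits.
0.1175 bits

D_KL(P||Q) = Σ P(x) log₂(P(x)/Q(x))

Computing term by term:
  P(1)·log₂(P(1)/Q(1)) = 0.699·log₂(0.699/0.5) = 0.33787
  P(2)·log₂(P(2)/Q(2)) = 0.301·log₂(0.301/0.5) = -0.22038

D_KL(P||Q) = 0.33787 - 0.22038 = 0.11749 ≈ 0.1175 bits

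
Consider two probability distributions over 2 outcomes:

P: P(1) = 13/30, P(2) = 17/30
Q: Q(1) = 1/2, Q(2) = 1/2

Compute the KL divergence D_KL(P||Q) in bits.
0.0129 bits

D_KL(P||Q) = Σ P(x) log₂(P(x)/Q(x))

Computing term by term:
  P(1)·log₂(P(1)/Q(1)) = (13/30)·log₂((13/30)/(1/2)) = -0.08946
  P(2)·log₂(P(2)/Q(2)) = (17/30)·log₂((17/30)/(1/2)) = 0.10232

D_KL(P||Q) = -0.08946 + 0.10232 = 0.01286 ≈ 0.0129 bits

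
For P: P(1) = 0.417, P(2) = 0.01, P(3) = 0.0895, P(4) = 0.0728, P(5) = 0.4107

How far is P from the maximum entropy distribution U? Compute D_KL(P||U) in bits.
0.6152 bits

U(i) = 1/5 for all i

D_KL(P||U) = Σ P(x) log₂(P(x) / (1/5))
           = Σ P(x) log₂(P(x)) + log₂(5)
           = log₂(5) - H(P)

H(P) = -Σ P(x) log₂(P(x)):
  -P(1)·log₂(P(1)) = -(0.417)·log₂(0.417) = 0.52620
  -P(2)·log₂(P(2)) = -(0.01)·log₂(0.01) = 0.06644
  -P(3)·log₂(P(3)) = -(0.0895)·log₂(0.0895) = 0.31164
  -P(4)·log₂(P(4)) = -(0.0728)·log₂(0.0728) = 0.27518
  -P(5)·log₂(P(5)) = -(0.4107)·log₂(0.4107) = 0.52727
H(P) = 0.52620 + 0.06644 + 0.31164 + 0.27518 + 0.52727 = 1.70673 bits

log₂(5) = 2.32193 bits

D_KL(P||U) = 2.32193 - 1.70673 = 0.61520 ≈ 0.6152 bits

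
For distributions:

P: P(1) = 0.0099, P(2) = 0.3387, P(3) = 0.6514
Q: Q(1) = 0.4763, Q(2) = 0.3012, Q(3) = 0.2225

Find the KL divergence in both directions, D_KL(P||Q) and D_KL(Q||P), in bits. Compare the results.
D_KL(P||Q) = 1.0115 bits, D_KL(Q||P) = 2.2659 bits. D_KL(Q||P) is larger than D_KL(P||Q) by 1.2544 bits; the two directions differ.

D_KL(P||Q) = Σ P(x) log₂(P(x)/Q(x))

Computing term by term:
  P(1)·log₂(P(1)/Q(1)) = 0.0099·log₂(0.0099/0.4763) = -0.05532
  P(2)·log₂(P(2)/Q(2)) = 0.3387·log₂(0.3387/0.3012) = 0.05734
  P(3)·log₂(P(3)/Q(3)) = 0.6514·log₂(0.6514/0.2225) = 1.00950

D_KL(P||Q) = -0.05532 + 0.05734 + 1.00950 = 1.01152 ≈ 1.0115 bits

D_KL(Q||P) = Σ Q(x) log₂(Q(x)/P(x))

Computing term by term:
  Q(1)·log₂(Q(1)/P(1)) = 0.4763·log₂(0.4763/0.0099) = 2.66171
  Q(2)·log₂(Q(2)/P(2)) = 0.3012·log₂(0.3012/0.3387) = -0.05099
  Q(3)·log₂(Q(3)/P(3)) = 0.2225·log₂(0.2225/0.6514) = -0.34482

D_KL(Q||P) = 2.66171 - 0.05099 - 0.34482 = 2.26590 ≈ 2.2659 bits

These are NOT equal (difference: 1.2544 bits). KL divergence is asymmetric: D_KL(P||Q) ≠ D_KL(Q||P) in general.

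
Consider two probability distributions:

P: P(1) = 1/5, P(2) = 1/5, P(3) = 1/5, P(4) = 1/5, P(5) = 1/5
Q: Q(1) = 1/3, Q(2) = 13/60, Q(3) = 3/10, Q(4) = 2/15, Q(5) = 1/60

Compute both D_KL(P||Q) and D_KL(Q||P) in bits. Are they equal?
D_KL(P||Q) = 0.5465 bits, D_KL(Q||P) = 0.3084 bits. No, they are not equal.

D_KL(P||Q) = Σ P(x) log₂(P(x)/Q(x))

Computing term by term:
  P(1)·log₂(P(1)/Q(1)) = (1/5)·log₂((1/5)/(1/3)) = -0.14739
  P(2)·log₂(P(2)/Q(2)) = (1/5)·log₂((1/5)/(13/60)) = -0.02310
  P(3)·log₂(P(3)/Q(3)) = (1/5)·log₂((1/5)/(3/10)) = -0.11699
  P(4)·log₂(P(4)/Q(4)) = (1/5)·log₂((1/5)/(2/15)) = 0.11699
  P(5)·log₂(P(5)/Q(5)) = (1/5)·log₂((1/5)/(1/60)) = 0.71699

D_KL(P||Q) = -0.14739 - 0.02310 - 0.11699 + 0.11699 + 0.71699 = 0.54650 ≈ 0.5465 bits

D_KL(Q||P) = Σ Q(x) log₂(Q(x)/P(x))

Computing term by term:
  Q(1)·log₂(Q(1)/P(1)) = (1/3)·log₂((1/3)/(1/5)) = 0.24566
  Q(2)·log₂(Q(2)/P(2)) = (13/60)·log₂((13/60)/(1/5)) = 0.02502
  Q(3)·log₂(Q(3)/P(3)) = (3/10)·log₂((3/10)/(1/5)) = 0.17549
  Q(4)·log₂(Q(4)/P(4)) = (2/15)·log₂((2/15)/(1/5)) = -0.07800
  Q(5)·log₂(Q(5)/P(5)) = (1/60)·log₂((1/60)/(1/5)) = -0.05975

D_KL(Q||P) = 0.24566 + 0.02502 + 0.17549 - 0.07800 - 0.05975 = 0.30842 ≈ 0.3084 bits

These are NOT equal (difference: 0.2381 bits). KL divergence is asymmetric: D_KL(P||Q) ≠ D_KL(Q||P) in general.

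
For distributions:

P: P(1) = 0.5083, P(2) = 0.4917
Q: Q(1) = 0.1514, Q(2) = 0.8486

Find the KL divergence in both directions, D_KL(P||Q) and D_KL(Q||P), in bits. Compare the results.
D_KL(P||Q) = 0.5010 bits, D_KL(Q||P) = 0.4036 bits. D_KL(P||Q) is larger than D_KL(Q||P) by 0.0974 bits; the two directions differ.

D_KL(P||Q) = Σ P(x) log₂(P(x)/Q(x))

Computing term by term:
  P(1)·log₂(P(1)/Q(1)) = 0.5083·log₂(0.5083/0.1514) = 0.88816
  P(2)·log₂(P(2)/Q(2)) = 0.4917·log₂(0.4917/0.8486) = -0.38712

D_KL(P||Q) = 0.88816 - 0.38712 = 0.50104 ≈ 0.5010 bits

D_KL(Q||P) = Σ Q(x) log₂(Q(x)/P(x))

Computing term by term:
  Q(1)·log₂(Q(1)/P(1)) = 0.1514·log₂(0.1514/0.5083) = -0.26454
  Q(2)·log₂(Q(2)/P(2)) = 0.8486·log₂(0.8486/0.4917) = 0.66811

D_KL(Q||P) = -0.26454 + 0.66811 = 0.40357 ≈ 0.4036 bits

These are NOT equal (difference: 0.0974 bits). KL divergence is asymmetric: D_KL(P||Q) ≠ D_KL(Q||P) in general.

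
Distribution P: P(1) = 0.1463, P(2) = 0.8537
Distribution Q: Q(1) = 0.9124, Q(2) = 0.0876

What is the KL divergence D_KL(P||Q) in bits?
2.4178 bits

D_KL(P||Q) = Σ P(x) log₂(P(x)/Q(x))

Computing term by term:
  P(1)·log₂(P(1)/Q(1)) = 0.1463·log₂(0.1463/0.9124) = -0.38634
  P(2)·log₂(P(2)/Q(2)) = 0.8537·log₂(0.8537/0.0876) = 2.80417

D_KL(P||Q) = -0.38634 + 2.80417 = 2.41783 ≈ 2.4178 bits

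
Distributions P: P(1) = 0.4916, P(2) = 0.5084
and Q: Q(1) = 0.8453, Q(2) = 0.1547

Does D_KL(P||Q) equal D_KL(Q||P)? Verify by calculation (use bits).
D_KL(P||Q) = 0.4882 bits, D_KL(Q||P) = 0.3955 bits. No — D_KL(P||Q) ≠ D_KL(Q||P) for this pair.

D_KL(P||Q) = Σ P(x) log₂(P(x)/Q(x))

Computing term by term:
  P(1)·log₂(P(1)/Q(1)) = 0.4916·log₂(0.4916/0.8453) = -0.38442
  P(2)·log₂(P(2)/Q(2)) = 0.5084·log₂(0.5084/0.1547) = 0.87266

D_KL(P||Q) = -0.38442 + 0.87266 = 0.48824 ≈ 0.4882 bits

D_KL(Q||P) = Σ Q(x) log₂(Q(x)/P(x))

Computing term by term:
  Q(1)·log₂(Q(1)/P(1)) = 0.8453·log₂(0.8453/0.4916) = 0.66101
  Q(2)·log₂(Q(2)/P(2)) = 0.1547·log₂(0.1547/0.5084) = -0.26554

D_KL(Q||P) = 0.66101 - 0.26554 = 0.39547 ≈ 0.3955 bits

These are NOT equal (difference: 0.0927 bits). KL divergence is asymmetric: D_KL(P||Q) ≠ D_KL(Q||P) in general.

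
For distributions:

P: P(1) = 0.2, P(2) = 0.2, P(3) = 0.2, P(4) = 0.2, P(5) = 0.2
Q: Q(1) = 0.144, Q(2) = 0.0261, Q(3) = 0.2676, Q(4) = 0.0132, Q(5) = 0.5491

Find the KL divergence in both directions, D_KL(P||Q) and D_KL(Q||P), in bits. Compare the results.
D_KL(P||Q) = 1.0912 bits, D_KL(Q||P) = 0.7158 bits. D_KL(P||Q) is larger than D_KL(Q||P) by 0.3754 bits; the two directions differ.

D_KL(P||Q) = Σ P(x) log₂(P(x)/Q(x))

Computing term by term:
  P(1)·log₂(P(1)/Q(1)) = 0.2·log₂(0.2/0.144) = 0.09479
  P(2)·log₂(P(2)/Q(2)) = 0.2·log₂(0.2/0.0261) = 0.58758
  P(3)·log₂(P(3)/Q(3)) = 0.2·log₂(0.2/0.2676) = -0.08402
  P(4)·log₂(P(4)/Q(4)) = 0.2·log₂(0.2/0.0132) = 0.78428
  P(5)·log₂(P(5)/Q(5)) = 0.2·log₂(0.2/0.5491) = -0.29141

D_KL(P||Q) = 0.09479 + 0.58758 - 0.08402 + 0.78428 - 0.29141 = 1.09122 ≈ 1.0912 bits

D_KL(Q||P) = Σ Q(x) log₂(Q(x)/P(x))

Computing term by term:
  Q(1)·log₂(Q(1)/P(1)) = 0.144·log₂(0.144/0.2) = -0.06825
  Q(2)·log₂(Q(2)/P(2)) = 0.0261·log₂(0.0261/0.2) = -0.07668
  Q(3)·log₂(Q(3)/P(3)) = 0.2676·log₂(0.2676/0.2) = 0.11241
  Q(4)·log₂(Q(4)/P(4)) = 0.0132·log₂(0.0132/0.2) = -0.05176
  Q(5)·log₂(Q(5)/P(5)) = 0.5491·log₂(0.5491/0.2) = 0.80008

D_KL(Q||P) = -0.06825 - 0.07668 + 0.11241 - 0.05176 + 0.80008 = 0.71580 ≈ 0.7158 bits

These are NOT equal (difference: 0.3754 bits). KL divergence is asymmetric: D_KL(P||Q) ≠ D_KL(Q||P) in general.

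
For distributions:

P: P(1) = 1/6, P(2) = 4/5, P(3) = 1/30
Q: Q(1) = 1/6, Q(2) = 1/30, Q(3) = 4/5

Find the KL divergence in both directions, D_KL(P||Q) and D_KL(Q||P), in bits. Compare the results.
D_KL(P||Q) = 3.5151 bits, D_KL(Q||P) = 3.5151 bits. The two directions give exactly the same value for this pair.

D_KL(P||Q) = Σ P(x) log₂(P(x)/Q(x))

Computing term by term:
  P(1)·log₂(P(1)/Q(1)) = (1/6)·log₂((1/6)/(1/6)) = 0.00000
  P(2)·log₂(P(2)/Q(2)) = (4/5)·log₂((4/5)/(1/30)) = 3.66797
  P(3)·log₂(P(3)/Q(3)) = (1/30)·log₂((1/30)/(4/5)) = -0.15283

D_KL(P||Q) = 0.00000 + 3.66797 - 0.15283 = 3.51514 ≈ 3.5151 bits

D_KL(Q||P) = Σ Q(x) log₂(Q(x)/P(x))

Computing term by term:
  Q(1)·log₂(Q(1)/P(1)) = (1/6)·log₂((1/6)/(1/6)) = 0.00000
  Q(2)·log₂(Q(2)/P(2)) = (1/30)·log₂((1/30)/(4/5)) = -0.15283
  Q(3)·log₂(Q(3)/P(3)) = (4/5)·log₂((4/5)/(1/30)) = 3.66797

D_KL(Q||P) = 0.00000 - 0.15283 + 3.66797 = 3.51514 ≈ 3.5151 bits

These ARE equal here. Q is P with outcomes relabeled (Q(2) = P(3), Q(3) = P(2)) by a relabeling that is its own inverse, so the two sums contain exactly the same terms in a different order. This is a special case — KL divergence is not symmetric in general: D_KL(P||Q) ≠ D_KL(Q||P) for most P, Q.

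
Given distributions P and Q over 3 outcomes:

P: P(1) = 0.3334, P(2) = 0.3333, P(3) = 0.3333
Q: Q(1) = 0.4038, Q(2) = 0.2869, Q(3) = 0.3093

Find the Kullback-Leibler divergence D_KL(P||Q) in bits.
0.0159 bits

D_KL(P||Q) = Σ P(x) log₂(P(x)/Q(x))

Computing term by term:
  P(1)·log₂(P(1)/Q(1)) = 0.3334·log₂(0.3334/0.4038) = -0.09215
  P(2)·log₂(P(2)/Q(2)) = 0.3333·log₂(0.3333/0.2869) = 0.07208
  P(3)·log₂(P(3)/Q(3)) = 0.3333·log₂(0.3333/0.3093) = 0.03593

D_KL(P||Q) = -0.09215 + 0.07208 + 0.03593 = 0.01586 ≈ 0.0159 bits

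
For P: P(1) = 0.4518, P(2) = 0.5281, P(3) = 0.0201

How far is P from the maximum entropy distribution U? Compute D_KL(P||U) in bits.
0.4674 bits

U(i) = 1/3 for all i

D_KL(P||U) = Σ P(x) log₂(P(x) / (1/3))
           = Σ P(x) log₂(P(x)) + log₂(3)
           = log₂(3) - H(P)

H(P) = -Σ P(x) log₂(P(x)):
  -P(1)·log₂(P(1)) = -(0.4518)·log₂(0.4518) = 0.51787
  -P(2)·log₂(P(2)) = -(0.5281)·log₂(0.5281) = 0.48644
  -P(3)·log₂(P(3)) = -(0.0201)·log₂(0.0201) = 0.11330
H(P) = 0.51787 + 0.48644 + 0.11330 = 1.11761 bits

log₂(3) = 1.58496 bits

D_KL(P||U) = 1.58496 - 1.11761 = 0.46735 ≈ 0.4674 bits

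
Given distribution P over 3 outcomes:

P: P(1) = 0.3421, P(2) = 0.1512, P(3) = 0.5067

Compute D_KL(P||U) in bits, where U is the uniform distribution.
0.1465 bits

U(i) = 1/3 for all i

D_KL(P||U) = Σ P(x) log₂(P(x) / (1/3))
           = Σ P(x) log₂(P(x)) + log₂(3)
           = log₂(3) - H(P)

H(P) = -Σ P(x) log₂(P(x)):
  -P(1)·log₂(P(1)) = -(0.3421)·log₂(0.3421) = 0.52940
  -P(2)·log₂(P(2)) = -(0.1512)·log₂(0.1512) = 0.41209
  -P(3)·log₂(P(3)) = -(0.5067)·log₂(0.5067) = 0.49697
H(P) = 0.52940 + 0.41209 + 0.49697 = 1.43846 bits

log₂(3) = 1.58496 bits

D_KL(P||U) = 1.58496 - 1.43846 = 0.14650 ≈ 0.1465 bits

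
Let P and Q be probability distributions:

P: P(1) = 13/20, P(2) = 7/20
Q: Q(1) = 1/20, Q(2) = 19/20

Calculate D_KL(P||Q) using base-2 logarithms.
1.9011 bits

D_KL(P||Q) = Σ P(x) log₂(P(x)/Q(x))

Computing term by term:
  P(1)·log₂(P(1)/Q(1)) = (13/20)·log₂((13/20)/(1/20)) = 2.40529
  P(2)·log₂(P(2)/Q(2)) = (7/20)·log₂((7/20)/(19/20)) = -0.50420

D_KL(P||Q) = 2.40529 - 0.50420 = 1.90109 ≈ 1.9011 bits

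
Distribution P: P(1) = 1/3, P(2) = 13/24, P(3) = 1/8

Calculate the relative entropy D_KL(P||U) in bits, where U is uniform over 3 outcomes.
0.2025 bits

U(i) = 1/3 for all i

D_KL(P||U) = Σ P(x) log₂(P(x) / (1/3))
           = Σ P(x) log₂(P(x)) + log₂(3)
           = log₂(3) - H(P)

H(P) = -Σ P(x) log₂(P(x)):
  -P(1)·log₂(P(1)) = -(1/3)·log₂(1/3) = 0.52832
  -P(2)·log₂(P(2)) = -(13/24)·log₂(13/24) = 0.47912
  -P(3)·log₂(P(3)) = -(1/8)·log₂(1/8) = 0.37500
H(P) = 0.52832 + 0.47912 + 0.37500 = 1.38244 bits

log₂(3) = 1.58496 bits

D_KL(P||U) = 1.58496 - 1.38244 = 0.20252 ≈ 0.2025 bits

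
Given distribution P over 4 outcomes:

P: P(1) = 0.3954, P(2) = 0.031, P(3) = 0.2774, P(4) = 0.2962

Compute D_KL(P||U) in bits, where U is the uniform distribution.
0.2822 bits

U(i) = 1/4 for all i

D_KL(P||U) = Σ P(x) log₂(P(x) / (1/4))
           = Σ P(x) log₂(P(x)) + log₂(4)
           = log₂(4) - H(P)

H(P) = -Σ P(x) log₂(P(x)):
  -P(1)·log₂(P(1)) = -(0.3954)·log₂(0.3954) = 0.52929
  -P(2)·log₂(P(2)) = -(0.031)·log₂(0.031) = 0.15536
  -P(3)·log₂(P(3)) = -(0.2774)·log₂(0.2774) = 0.51318
  -P(4)·log₂(P(4)) = -(0.2962)·log₂(0.2962) = 0.51994
H(P) = 0.52929 + 0.15536 + 0.51318 + 0.51994 = 1.71777 bits

log₂(4) = 2.00000 bits

D_KL(P||U) = 2.00000 - 1.71777 = 0.28223 ≈ 0.2822 bits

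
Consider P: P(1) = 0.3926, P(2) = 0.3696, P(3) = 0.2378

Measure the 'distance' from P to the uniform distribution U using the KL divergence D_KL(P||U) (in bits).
0.0319 bits

U(i) = 1/3 for all i

D_KL(P||U) = Σ P(x) log₂(P(x) / (1/3))
           = Σ P(x) log₂(P(x)) + log₂(3)
           = log₂(3) - H(P)

H(P) = -Σ P(x) log₂(P(x)):
  -P(1)·log₂(P(1)) = -(0.3926)·log₂(0.3926) = 0.52957
  -P(2)·log₂(P(2)) = -(0.3696)·log₂(0.3696) = 0.53073
  -P(3)·log₂(P(3)) = -(0.2378)·log₂(0.2378) = 0.49276
H(P) = 0.52957 + 0.53073 + 0.49276 = 1.55306 bits

log₂(3) = 1.58496 bits

D_KL(P||U) = 1.58496 - 1.55306 = 0.03190 ≈ 0.0319 bits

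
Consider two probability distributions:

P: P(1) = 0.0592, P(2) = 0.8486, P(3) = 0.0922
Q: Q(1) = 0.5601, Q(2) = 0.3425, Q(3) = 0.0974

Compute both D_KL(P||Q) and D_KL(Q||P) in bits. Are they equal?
D_KL(P||Q) = 0.9116 bits, D_KL(Q||P) = 1.3752 bits. No, they are not equal.

D_KL(P||Q) = Σ P(x) log₂(P(x)/Q(x))

Computing term by term:
  P(1)·log₂(P(1)/Q(1)) = 0.0592·log₂(0.0592/0.5601) = -0.19193
  P(2)·log₂(P(2)/Q(2)) = 0.8486·log₂(0.8486/0.3425) = 1.11080
  P(3)·log₂(P(3)/Q(3)) = 0.0922·log₂(0.0922/0.0974) = -0.00730

D_KL(P||Q) = -0.19193 + 1.11080 - 0.00730 = 0.91157 ≈ 0.9116 bits

D_KL(Q||P) = Σ Q(x) log₂(Q(x)/P(x))

Computing term by term:
  Q(1)·log₂(Q(1)/P(1)) = 0.5601·log₂(0.5601/0.0592) = 1.81585
  Q(2)·log₂(Q(2)/P(2)) = 0.3425·log₂(0.3425/0.8486) = -0.44833
  Q(3)·log₂(Q(3)/P(3)) = 0.0974·log₂(0.0974/0.0922) = 0.00771

D_KL(Q||P) = 1.81585 - 0.44833 + 0.00771 = 1.37523 ≈ 1.3752 bits

These are NOT equal (difference: 0.4636 bits). KL divergence is asymmetric: D_KL(P||Q) ≠ D_KL(Q||P) in general.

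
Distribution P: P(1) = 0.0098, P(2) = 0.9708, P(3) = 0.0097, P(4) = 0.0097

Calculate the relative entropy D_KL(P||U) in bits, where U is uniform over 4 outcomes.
1.7634 bits

U(i) = 1/4 for all i

D_KL(P||U) = Σ P(x) log₂(P(x) / (1/4))
           = Σ P(x) log₂(P(x)) + log₂(4)
           = log₂(4) - H(P)

H(P) = -Σ P(x) log₂(P(x)):
  -P(1)·log₂(P(1)) = -(0.0098)·log₂(0.0098) = 0.06540
  -P(2)·log₂(P(2)) = -(0.9708)·log₂(0.9708) = 0.04151
  -P(3)·log₂(P(3)) = -(0.0097)·log₂(0.0097) = 0.06487
  -P(4)·log₂(P(4)) = -(0.0097)·log₂(0.0097) = 0.06487
H(P) = 0.06540 + 0.04151 + 0.06487 + 0.06487 = 0.23665 bits

log₂(4) = 2.00000 bits

D_KL(P||U) = 2.00000 - 0.23665 = 1.76335 ≈ 1.7634 bits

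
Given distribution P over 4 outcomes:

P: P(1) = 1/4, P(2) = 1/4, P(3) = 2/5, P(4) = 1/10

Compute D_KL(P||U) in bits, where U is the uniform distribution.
0.1390 bits

U(i) = 1/4 for all i

D_KL(P||U) = Σ P(x) log₂(P(x) / (1/4))
           = Σ P(x) log₂(P(x)) + log₂(4)
           = log₂(4) - H(P)

H(P) = -Σ P(x) log₂(P(x)):
  -P(1)·log₂(P(1)) = -(1/4)·log₂(1/4) = 0.50000
  -P(2)·log₂(P(2)) = -(1/4)·log₂(1/4) = 0.50000
  -P(3)·log₂(P(3)) = -(2/5)·log₂(2/5) = 0.52877
  -P(4)·log₂(P(4)) = -(1/10)·log₂(1/10) = 0.33219
H(P) = 0.50000 + 0.50000 + 0.52877 + 0.33219 = 1.86096 bits

log₂(4) = 2.00000 bits

D_KL(P||U) = 2.00000 - 1.86096 = 0.13904 ≈ 0.1390 bits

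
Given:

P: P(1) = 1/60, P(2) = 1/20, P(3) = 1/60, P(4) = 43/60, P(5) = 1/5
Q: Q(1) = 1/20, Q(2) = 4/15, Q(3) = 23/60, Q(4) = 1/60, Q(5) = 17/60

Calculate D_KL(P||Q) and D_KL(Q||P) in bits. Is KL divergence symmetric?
D_KL(P||Q) = 3.5658 bits, D_KL(Q||P) = 2.5092 bits. No, KL divergence is not symmetric.

D_KL(P||Q) = Σ P(x) log₂(P(x)/Q(x))

Computing term by term:
  P(1)·log₂(P(1)/Q(1)) = (1/60)·log₂((1/60)/(1/20)) = -0.02642
  P(2)·log₂(P(2)/Q(2)) = (1/20)·log₂((1/20)/(4/15)) = -0.12075
  P(3)·log₂(P(3)/Q(3)) = (1/60)·log₂((1/60)/(23/60)) = -0.07539
  P(4)·log₂(P(4)/Q(4)) = (43/60)·log₂((43/60)/(1/60)) = 3.88882
  P(5)·log₂(P(5)/Q(5)) = (1/5)·log₂((1/5)/(17/60)) = -0.10050

D_KL(P||Q) = -0.02642 - 0.12075 - 0.07539 + 3.88882 - 0.10050 = 3.56576 ≈ 3.5658 bits

D_KL(Q||P) = Σ Q(x) log₂(Q(x)/P(x))

Computing term by term:
  Q(1)·log₂(Q(1)/P(1)) = (1/20)·log₂((1/20)/(1/60)) = 0.07925
  Q(2)·log₂(Q(2)/P(2)) = (4/15)·log₂((4/15)/(1/20)) = 0.64401
  Q(3)·log₂(Q(3)/P(3)) = (23/60)·log₂((23/60)/(1/60)) = 1.73403
  Q(4)·log₂(Q(4)/P(4)) = (1/60)·log₂((1/60)/(43/60)) = -0.09044
  Q(5)·log₂(Q(5)/P(5)) = (17/60)·log₂((17/60)/(1/5)) = 0.14238

D_KL(Q||P) = 0.07925 + 0.64401 + 1.73403 - 0.09044 + 0.14238 = 2.50923 ≈ 2.5092 bits

These are NOT equal (difference: 1.0566 bits). KL divergence is asymmetric: D_KL(P||Q) ≠ D_KL(Q||P) in general.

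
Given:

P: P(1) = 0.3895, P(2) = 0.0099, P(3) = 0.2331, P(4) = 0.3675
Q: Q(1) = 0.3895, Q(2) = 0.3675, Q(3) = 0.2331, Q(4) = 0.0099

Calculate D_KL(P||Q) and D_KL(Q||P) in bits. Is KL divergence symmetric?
D_KL(P||Q) = 1.8646 bits, D_KL(Q||P) = 1.8646 bits. The two values coincide for this particular pair, but no — KL divergence is not symmetric in general.

D_KL(P||Q) = Σ P(x) log₂(P(x)/Q(x))

Computing term by term:
  P(1)·log₂(P(1)/Q(1)) = 0.3895·log₂(0.3895/0.3895) = 0.00000
  P(2)·log₂(P(2)/Q(2)) = 0.0099·log₂(0.0099/0.3675) = -0.05162
  P(3)·log₂(P(3)/Q(3)) = 0.2331·log₂(0.2331/0.2331) = 0.00000
  P(4)·log₂(P(4)/Q(4)) = 0.3675·log₂(0.3675/0.0099) = 1.91621

D_KL(P||Q) = 0.00000 - 0.05162 + 0.00000 + 1.91621 = 1.86459 ≈ 1.8646 bits

D_KL(Q||P) = Σ Q(x) log₂(Q(x)/P(x))

Computing term by term:
  Q(1)·log₂(Q(1)/P(1)) = 0.3895·log₂(0.3895/0.3895) = 0.00000
  Q(2)·log₂(Q(2)/P(2)) = 0.3675·log₂(0.3675/0.0099) = 1.91621
  Q(3)·log₂(Q(3)/P(3)) = 0.2331·log₂(0.2331/0.2331) = 0.00000
  Q(4)·log₂(Q(4)/P(4)) = 0.0099·log₂(0.0099/0.3675) = -0.05162

D_KL(Q||P) = 0.00000 + 1.91621 + 0.00000 - 0.05162 = 1.86459 ≈ 1.8646 bits

These ARE equal here. Q is P with outcomes relabeled (Q(2) = P(4), Q(4) = P(2)) by a relabeling that is its own inverse, so the two sums contain exactly the same terms in a different order. This is a special case — KL divergence is not symmetric in general: D_KL(P||Q) ≠ D_KL(Q||P) for most P, Q.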